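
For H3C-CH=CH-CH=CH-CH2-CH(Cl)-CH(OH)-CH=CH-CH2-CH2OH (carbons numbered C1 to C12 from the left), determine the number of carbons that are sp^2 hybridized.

6

C1: sp3
C2: sp2 ✓
C3: sp2 ✓
C4: sp2 ✓
C5: sp2 ✓
C6: sp3
C7: sp3
C8: sp3
C9: sp2 ✓
C10: sp2 ✓
C11: sp3
C12: sp3
C2, C3, C4, C5, C9, C10 → 6 sp2 carbons.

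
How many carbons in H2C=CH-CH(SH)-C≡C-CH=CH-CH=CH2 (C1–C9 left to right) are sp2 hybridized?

6

C1: sp2 ✓
C2: sp2 ✓
C3: sp3
C4: sp
C5: sp
C6: sp2 ✓
C7: sp2 ✓
C8: sp2 ✓
C9: sp2 ✓
C1, C2, C6, C7, C8, C9 → 6 sp2 carbons.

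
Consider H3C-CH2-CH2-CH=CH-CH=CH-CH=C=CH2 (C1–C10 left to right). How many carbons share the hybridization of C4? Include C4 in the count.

C4 is sp2 (one π bond).
C1: sp3
C2: sp3
C3: sp3
C4: sp2 ✓
C5: sp2 ✓
C6: sp2 ✓
C7: sp2 ✓
C8: sp2 ✓
C9: sp
C10: sp2 ✓
6 carbons are sp2.

6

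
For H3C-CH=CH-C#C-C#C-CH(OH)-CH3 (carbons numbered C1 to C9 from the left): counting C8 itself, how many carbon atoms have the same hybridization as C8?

3

C8 is sp3 (only σ bonds).
C1: sp3 ✓
C2: sp2
C3: sp2
C4: sp
C5: sp
C6: sp
C7: sp
C8: sp3 ✓
C9: sp3 ✓
3 carbons are sp3.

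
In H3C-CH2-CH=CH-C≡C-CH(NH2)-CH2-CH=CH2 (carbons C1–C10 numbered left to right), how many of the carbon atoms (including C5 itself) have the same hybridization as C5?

2

C5 is sp (two π bonds).
C1: sp3
C2: sp3
C3: sp2
C4: sp2
C5: sp ✓
C6: sp ✓
C7: sp3
C8: sp3
C9: sp2
C10: sp2
2 carbons are sp.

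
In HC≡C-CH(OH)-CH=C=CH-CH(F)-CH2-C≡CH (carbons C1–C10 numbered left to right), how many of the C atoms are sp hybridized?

5

C1: sp ✓
C2: sp ✓
C3: sp3
C4: sp2
C5: sp ✓
C6: sp2
C7: sp3
C8: sp3
C9: sp ✓
C10: sp ✓
C1, C2, C5, C9, C10 → 5 sp carbons.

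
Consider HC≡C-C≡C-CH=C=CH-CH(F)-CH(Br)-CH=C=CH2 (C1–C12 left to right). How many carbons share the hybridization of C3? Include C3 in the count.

6

C3 is sp (two π bonds).
C1: sp ✓
C2: sp ✓
C3: sp ✓
C4: sp ✓
C5: sp2
C6: sp ✓
C7: sp2
C8: sp3
C9: sp3
C10: sp2
C11: sp ✓
C12: sp2
6 carbons are sp.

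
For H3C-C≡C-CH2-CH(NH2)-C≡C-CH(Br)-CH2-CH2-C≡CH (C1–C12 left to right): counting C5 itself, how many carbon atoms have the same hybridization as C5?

6

C5 is sp3 (only σ bonds).
C1: sp3 ✓
C2: sp
C3: sp
C4: sp3 ✓
C5: sp3 ✓
C6: sp
C7: sp
C8: sp3 ✓
C9: sp3 ✓
C10: sp3 ✓
C11: sp
C12: sp
6 carbons are sp3.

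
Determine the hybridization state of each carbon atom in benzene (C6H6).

sp²

Every ring carbon has three σ bonds and contributes one p electron to the aromatic π system.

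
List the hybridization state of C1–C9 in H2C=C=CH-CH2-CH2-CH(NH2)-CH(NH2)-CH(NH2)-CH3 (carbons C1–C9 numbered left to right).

C1 sp2, C2 sp, C3 sp2, C4 sp3, C5 sp3, C6 sp3, C7 sp3, C8 sp3, C9 sp3

C1: 3 σ bonds, plus one π bond; 3 regions of electron density → sp2.
C2: 2 σ bonds, plus two π bonds; 2 regions of electron density → sp.
C3 is sp2: 3 σ bonds, plus one π bond, 3 electron-density regions.
C4 carries 4 σ bonds, giving a steric number of 4, so it is sp3.
C5: 4 σ bonds; 4 regions of electron density → sp3.
C6 carries 4 σ bonds, giving a steric number of 4, so it is sp3.
C7 has 4 σ bonds: steric number 4 → sp3.
C8 (4 σ bonds) has steric number 4: sp3.
C9: 4 σ bonds; 4 regions of electron density → sp3.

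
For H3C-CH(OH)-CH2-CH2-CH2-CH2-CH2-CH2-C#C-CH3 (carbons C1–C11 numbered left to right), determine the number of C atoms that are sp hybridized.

C1: sp3
C2: sp3
C3: sp3
C4: sp3
C5: sp3
C6: sp3
C7: sp3
C8: sp3
C9: sp ✓
C10: sp ✓
C11: sp3
C9, C10 → 2 sp carbons.

2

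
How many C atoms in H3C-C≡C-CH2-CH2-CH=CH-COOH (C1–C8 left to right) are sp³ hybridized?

C1: sp3 ✓
C2: sp
C3: sp
C4: sp3 ✓
C5: sp3 ✓
C6: sp2
C7: sp2
C8: sp2
C1, C4, C5 → 3 sp3 carbons.

3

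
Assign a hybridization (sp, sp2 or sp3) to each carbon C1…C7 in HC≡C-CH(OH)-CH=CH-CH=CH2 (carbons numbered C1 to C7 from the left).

C1: 2 σ bonds, plus two π bonds; 2 regions of electron density → sp.
C2 is sp: 2 σ bonds, plus two π bonds, 2 electron-density regions.
C3 is sp3: 4 σ bonds, 4 electron-density regions.
C4: 3 σ bonds, plus one π bond; 3 regions of electron density → sp2.
C5 (3 σ bonds, plus one π bond) has steric number 3: sp2.
C6 — 3 σ bonds, plus one π bond. Steric number 3, so sp2.
C7 has 3 σ bonds, plus one π bond: steric number 3 → sp2.

C1 sp, C2 sp, C3 sp3, C4 sp2, C5 sp2, C6 sp2, C7 sp2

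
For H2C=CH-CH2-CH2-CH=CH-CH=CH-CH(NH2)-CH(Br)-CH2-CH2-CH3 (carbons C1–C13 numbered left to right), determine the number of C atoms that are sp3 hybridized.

C1: sp2
C2: sp2
C3: sp3 ✓
C4: sp3 ✓
C5: sp2
C6: sp2
C7: sp2
C8: sp2
C9: sp3 ✓
C10: sp3 ✓
C11: sp3 ✓
C12: sp3 ✓
C13: sp3 ✓
C3, C4, C9, C10, C11, C12, C13 → 7 sp3 carbons.

7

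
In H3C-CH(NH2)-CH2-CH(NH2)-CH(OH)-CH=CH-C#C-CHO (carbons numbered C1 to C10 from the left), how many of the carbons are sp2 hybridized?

3

C1: sp3
C2: sp3
C3: sp3
C4: sp3
C5: sp3
C6: sp2 ✓
C7: sp2 ✓
C8: sp
C9: sp
C10: sp2 ✓
C6, C7, C10 → 3 sp2 carbons.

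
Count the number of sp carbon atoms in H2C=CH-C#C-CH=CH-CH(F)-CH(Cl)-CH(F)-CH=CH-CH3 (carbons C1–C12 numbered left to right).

C1: sp2
C2: sp2
C3: sp ✓
C4: sp ✓
C5: sp2
C6: sp2
C7: sp3
C8: sp3
C9: sp3
C10: sp2
C11: sp2
C12: sp3
C3, C4 → 2 sp carbons.

2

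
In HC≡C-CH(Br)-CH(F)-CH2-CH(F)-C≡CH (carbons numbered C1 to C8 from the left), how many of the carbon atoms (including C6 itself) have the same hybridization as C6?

4

C6 is sp3 (only σ bonds).
C1: sp
C2: sp
C3: sp3 ✓
C4: sp3 ✓
C5: sp3 ✓
C6: sp3 ✓
C7: sp
C8: sp
4 carbons are sp3.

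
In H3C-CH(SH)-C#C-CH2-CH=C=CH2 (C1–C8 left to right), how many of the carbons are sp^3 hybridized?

C1: sp3 ✓
C2: sp3 ✓
C3: sp
C4: sp
C5: sp3 ✓
C6: sp2
C7: sp
C8: sp2
C1, C2, C5 → 3 sp3 carbons.

3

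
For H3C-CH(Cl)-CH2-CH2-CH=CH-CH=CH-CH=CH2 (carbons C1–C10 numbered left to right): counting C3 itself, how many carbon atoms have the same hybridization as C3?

4

C3 is sp3 (only σ bonds).
C1: sp3 ✓
C2: sp3 ✓
C3: sp3 ✓
C4: sp3 ✓
C5: sp2
C6: sp2
C7: sp2
C8: sp2
C9: sp2
C10: sp2
4 carbons are sp3.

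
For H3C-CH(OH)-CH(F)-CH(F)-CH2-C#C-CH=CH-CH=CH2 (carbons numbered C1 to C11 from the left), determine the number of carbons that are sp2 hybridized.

C1: sp3
C2: sp3
C3: sp3
C4: sp3
C5: sp3
C6: sp
C7: sp
C8: sp2 ✓
C9: sp2 ✓
C10: sp2 ✓
C11: sp2 ✓
C8, C9, C10, C11 → 4 sp2 carbons.

4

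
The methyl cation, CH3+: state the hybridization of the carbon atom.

Three σ bonds to H, empty p orbital → sp2, trigonal planar.

sp²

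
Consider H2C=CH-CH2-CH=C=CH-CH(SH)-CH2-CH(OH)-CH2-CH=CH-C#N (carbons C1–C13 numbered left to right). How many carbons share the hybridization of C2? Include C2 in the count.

C2 is sp2 (one π bond).
C1: sp2 ✓
C2: sp2 ✓
C3: sp3
C4: sp2 ✓
C5: sp
C6: sp2 ✓
C7: sp3
C8: sp3
C9: sp3
C10: sp3
C11: sp2 ✓
C12: sp2 ✓
C13: sp
6 carbons are sp2.

6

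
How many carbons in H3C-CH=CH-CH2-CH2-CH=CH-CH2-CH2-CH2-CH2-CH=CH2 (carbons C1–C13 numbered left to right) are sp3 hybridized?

C1: sp3 ✓
C2: sp2
C3: sp2
C4: sp3 ✓
C5: sp3 ✓
C6: sp2
C7: sp2
C8: sp3 ✓
C9: sp3 ✓
C10: sp3 ✓
C11: sp3 ✓
C12: sp2
C13: sp2
C1, C4, C5, C8, C9, C10, C11 → 7 sp3 carbons.

7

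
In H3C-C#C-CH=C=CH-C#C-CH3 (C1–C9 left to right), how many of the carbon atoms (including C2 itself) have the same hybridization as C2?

5

C2 is sp (two π bonds).
C1: sp3
C2: sp ✓
C3: sp ✓
C4: sp2
C5: sp ✓
C6: sp2
C7: sp ✓
C8: sp ✓
C9: sp3
5 carbons are sp.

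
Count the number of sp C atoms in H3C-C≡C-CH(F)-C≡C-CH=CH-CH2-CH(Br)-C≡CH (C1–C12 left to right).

6

C1: sp3
C2: sp ✓
C3: sp ✓
C4: sp3
C5: sp ✓
C6: sp ✓
C7: sp2
C8: sp2
C9: sp3
C10: sp3
C11: sp ✓
C12: sp ✓
C2, C3, C5, C6, C11, C12 → 6 sp carbons.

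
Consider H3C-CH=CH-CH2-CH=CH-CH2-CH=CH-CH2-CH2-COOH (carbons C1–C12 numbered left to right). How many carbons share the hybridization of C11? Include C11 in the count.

5

C11 is sp3 (only σ bonds).
C1: sp3 ✓
C2: sp2
C3: sp2
C4: sp3 ✓
C5: sp2
C6: sp2
C7: sp3 ✓
C8: sp2
C9: sp2
C10: sp3 ✓
C11: sp3 ✓
C12: sp2
5 carbons are sp3.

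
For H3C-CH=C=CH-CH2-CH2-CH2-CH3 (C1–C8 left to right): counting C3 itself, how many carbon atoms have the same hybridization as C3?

C3 is sp (two π bonds).
C1: sp3
C2: sp2
C3: sp ✓
C4: sp2
C5: sp3
C6: sp3
C7: sp3
C8: sp3
1 carbon is sp.

1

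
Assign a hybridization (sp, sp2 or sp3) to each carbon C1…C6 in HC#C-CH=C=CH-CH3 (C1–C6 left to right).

C1 (2 σ bonds, plus two π bonds) has steric number 2: sp.
C2 — 2 σ bonds, plus two π bonds. Steric number 2, so sp.
C3 — 3 σ bonds, plus one π bond. Steric number 3, so sp2.
C4 is sp: 2 σ bonds, plus two π bonds, 2 electron-density regions.
C5 carries 3 σ bonds, plus one π bond, giving a steric number of 3, so it is sp2.
C6 (4 σ bonds) has steric number 4: sp3.

C1 sp, C2 sp, C3 sp2, C4 sp, C5 sp2, C6 sp3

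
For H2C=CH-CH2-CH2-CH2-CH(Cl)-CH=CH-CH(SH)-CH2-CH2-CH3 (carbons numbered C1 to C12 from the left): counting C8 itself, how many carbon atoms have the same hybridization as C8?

4

C8 is sp2 (one π bond).
C1: sp2 ✓
C2: sp2 ✓
C3: sp3
C4: sp3
C5: sp3
C6: sp3
C7: sp2 ✓
C8: sp2 ✓
C9: sp3
C10: sp3
C11: sp3
C12: sp3
4 carbons are sp2.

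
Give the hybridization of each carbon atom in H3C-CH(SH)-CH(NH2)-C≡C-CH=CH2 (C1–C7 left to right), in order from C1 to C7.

C1 sp3, C2 sp3, C3 sp3, C4 sp, C5 sp, C6 sp2, C7 sp2

C1 — 4 σ bonds. Steric number 4, so sp3.
C2 has 4 σ bonds: steric number 4 → sp3.
C3: 4 σ bonds; 4 regions of electron density → sp3.
C4: 2 σ bonds, plus two π bonds; 2 regions of electron density → sp.
C5 (2 σ bonds, plus two π bonds) has steric number 2: sp.
C6 is sp2: 3 σ bonds, plus one π bond, 3 electron-density regions.
C7 has 3 σ bonds, plus one π bond: steric number 3 → sp2.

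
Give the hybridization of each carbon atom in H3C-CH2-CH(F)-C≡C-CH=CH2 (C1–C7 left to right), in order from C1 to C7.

C1 sp3, C2 sp3, C3 sp3, C4 sp, C5 sp, C6 sp2, C7 sp2

C1: 4 σ bonds; 4 regions of electron density → sp3.
C2 is sp3: 4 σ bonds, 4 electron-density regions.
C3 — 4 σ bonds. Steric number 4, so sp3.
C4: 2 σ bonds, plus two π bonds; 2 regions of electron density → sp.
C5 carries 2 σ bonds, plus two π bonds, giving a steric number of 2, so it is sp.
C6 is sp2: 3 σ bonds, plus one π bond, 3 electron-density regions.
C7 — 3 σ bonds, plus one π bond. Steric number 3, so sp2.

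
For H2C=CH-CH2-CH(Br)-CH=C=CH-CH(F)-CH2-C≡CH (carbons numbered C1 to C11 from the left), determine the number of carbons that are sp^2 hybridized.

4

C1: sp2 ✓
C2: sp2 ✓
C3: sp3
C4: sp3
C5: sp2 ✓
C6: sp
C7: sp2 ✓
C8: sp3
C9: sp3
C10: sp
C11: sp
C1, C2, C5, C7 → 4 sp2 carbons.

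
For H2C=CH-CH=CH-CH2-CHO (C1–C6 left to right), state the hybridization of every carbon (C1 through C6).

C1 sp2, C2 sp2, C3 sp2, C4 sp2, C5 sp3, C6 sp2

C1 is sp2: 3 σ bonds, plus one π bond, 3 electron-density regions.
C2 carries 3 σ bonds, plus one π bond, giving a steric number of 3, so it is sp2.
C3 has 3 σ bonds, plus one π bond: steric number 3 → sp2.
C4 — 3 σ bonds, plus one π bond. Steric number 3, so sp2.
C5 — 4 σ bonds. Steric number 4, so sp3.
C6 carries 3 σ bonds, plus one π bond, giving a steric number of 3, so it is sp2.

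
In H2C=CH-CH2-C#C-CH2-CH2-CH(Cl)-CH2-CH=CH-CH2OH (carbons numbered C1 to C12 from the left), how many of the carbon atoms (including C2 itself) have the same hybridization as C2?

4

C2 is sp2 (one π bond).
C1: sp2 ✓
C2: sp2 ✓
C3: sp3
C4: sp
C5: sp
C6: sp3
C7: sp3
C8: sp3
C9: sp3
C10: sp2 ✓
C11: sp2 ✓
C12: sp3
4 carbons are sp2.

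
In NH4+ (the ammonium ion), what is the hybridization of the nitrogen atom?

sp³

Four σ bonds, no lone pair → sp3, tetrahedral.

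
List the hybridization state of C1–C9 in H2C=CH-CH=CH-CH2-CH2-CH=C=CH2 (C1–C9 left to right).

C1 sp2, C2 sp2, C3 sp2, C4 sp2, C5 sp3, C6 sp3, C7 sp2, C8 sp, C9 sp2

C1 is sp2: 3 σ bonds, plus one π bond, 3 electron-density regions.
C2: 3 σ bonds, plus one π bond; 3 regions of electron density → sp2.
C3 carries 3 σ bonds, plus one π bond, giving a steric number of 3, so it is sp2.
C4 (3 σ bonds, plus one π bond) has steric number 3: sp2.
C5 — 4 σ bonds. Steric number 4, so sp3.
C6: 4 σ bonds; 4 regions of electron density → sp3.
C7: 3 σ bonds, plus one π bond; 3 regions of electron density → sp2.
C8 has 2 σ bonds, plus two π bonds: steric number 2 → sp.
C9: 3 σ bonds, plus one π bond — 3 electron domains, sp2.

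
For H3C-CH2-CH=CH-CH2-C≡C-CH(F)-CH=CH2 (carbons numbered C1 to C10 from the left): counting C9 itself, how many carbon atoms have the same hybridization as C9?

4

C9 is sp2 (one π bond).
C1: sp3
C2: sp3
C3: sp2 ✓
C4: sp2 ✓
C5: sp3
C6: sp
C7: sp
C8: sp3
C9: sp2 ✓
C10: sp2 ✓
4 carbons are sp2.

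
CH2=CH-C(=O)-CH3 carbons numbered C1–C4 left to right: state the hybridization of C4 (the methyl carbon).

sp^3

C4 (the methyl carbon) — 4 σ bonds. Steric number 4, so sp3.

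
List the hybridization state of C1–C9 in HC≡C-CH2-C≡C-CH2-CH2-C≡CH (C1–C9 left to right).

C1 (2 σ bonds, plus two π bonds) has steric number 2: sp.
C2 is sp: 2 σ bonds, plus two π bonds, 2 electron-density regions.
C3 (4 σ bonds) has steric number 4: sp3.
C4 has 2 σ bonds, plus two π bonds: steric number 2 → sp.
C5: 2 σ bonds, plus two π bonds; 2 regions of electron density → sp.
C6 has 4 σ bonds: steric number 4 → sp3.
C7: 4 σ bonds — 4 electron domains, sp3.
C8 (2 σ bonds, plus two π bonds) has steric number 2: sp.
C9: 2 σ bonds, plus two π bonds — 2 electron domains, sp.

C1 sp, C2 sp, C3 sp3, C4 sp, C5 sp, C6 sp3, C7 sp3, C8 sp, C9 sp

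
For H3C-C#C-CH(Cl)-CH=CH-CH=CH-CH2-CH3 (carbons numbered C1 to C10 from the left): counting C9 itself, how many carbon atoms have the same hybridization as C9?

C9 is sp3 (only σ bonds).
C1: sp3 ✓
C2: sp
C3: sp
C4: sp3 ✓
C5: sp2
C6: sp2
C7: sp2
C8: sp2
C9: sp3 ✓
C10: sp3 ✓
4 carbons are sp3.

4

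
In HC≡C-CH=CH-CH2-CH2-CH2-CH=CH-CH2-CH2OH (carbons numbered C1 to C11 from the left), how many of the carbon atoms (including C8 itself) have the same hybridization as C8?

C8 is sp2 (one π bond).
C1: sp
C2: sp
C3: sp2 ✓
C4: sp2 ✓
C5: sp3
C6: sp3
C7: sp3
C8: sp2 ✓
C9: sp2 ✓
C10: sp3
C11: sp3
4 carbons are sp2.

4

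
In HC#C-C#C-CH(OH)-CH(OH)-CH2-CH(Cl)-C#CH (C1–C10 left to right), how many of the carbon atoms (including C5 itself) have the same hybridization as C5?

C5 is sp3 (only σ bonds).
C1: sp
C2: sp
C3: sp
C4: sp
C5: sp3 ✓
C6: sp3 ✓
C7: sp3 ✓
C8: sp3 ✓
C9: sp
C10: sp
4 carbons are sp3.

4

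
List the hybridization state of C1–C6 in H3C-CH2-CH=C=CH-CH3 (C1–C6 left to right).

C1 sp3, C2 sp3, C3 sp2, C4 sp, C5 sp2, C6 sp3

C1 (4 σ bonds) has steric number 4: sp3.
C2: 4 σ bonds; 4 regions of electron density → sp3.
C3: 3 σ bonds, plus one π bond; 3 regions of electron density → sp2.
C4 — 2 σ bonds, plus two π bonds. Steric number 2, so sp.
C5 carries 3 σ bonds, plus one π bond, giving a steric number of 3, so it is sp2.
C6: 4 σ bonds; 4 regions of electron density → sp3.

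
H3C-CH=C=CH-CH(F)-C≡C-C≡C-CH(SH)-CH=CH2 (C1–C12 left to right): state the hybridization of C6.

C6 has 2 σ bonds, plus two π bonds: steric number 2 → sp.

sp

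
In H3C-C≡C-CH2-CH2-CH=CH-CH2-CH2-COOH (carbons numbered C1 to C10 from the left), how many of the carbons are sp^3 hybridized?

C1: sp3 ✓
C2: sp
C3: sp
C4: sp3 ✓
C5: sp3 ✓
C6: sp2
C7: sp2
C8: sp3 ✓
C9: sp3 ✓
C10: sp2
C1, C4, C5, C8, C9 → 5 sp3 carbons.

5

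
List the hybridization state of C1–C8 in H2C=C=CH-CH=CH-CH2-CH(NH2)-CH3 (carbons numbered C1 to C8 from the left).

C1 — 3 σ bonds, plus one π bond. Steric number 3, so sp2.
C2: 2 σ bonds, plus two π bonds; 2 regions of electron density → sp.
C3 has 3 σ bonds, plus one π bond: steric number 3 → sp2.
C4 — 3 σ bonds, plus one π bond. Steric number 3, so sp2.
C5 has 3 σ bonds, plus one π bond: steric number 3 → sp2.
C6 (4 σ bonds) has steric number 4: sp3.
C7: 4 σ bonds — 4 electron domains, sp3.
C8 has 4 σ bonds: steric number 4 → sp3.

C1 sp2, C2 sp, C3 sp2, C4 sp2, C5 sp2, C6 sp3, C7 sp3, C8 sp3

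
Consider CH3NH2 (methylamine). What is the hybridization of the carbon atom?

sp³

The carbon atom — 4 σ bonds. Steric number 4, so sp3.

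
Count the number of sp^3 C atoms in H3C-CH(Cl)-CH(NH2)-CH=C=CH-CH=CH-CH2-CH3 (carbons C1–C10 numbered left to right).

5

C1: sp3 ✓
C2: sp3 ✓
C3: sp3 ✓
C4: sp2
C5: sp
C6: sp2
C7: sp2
C8: sp2
C9: sp3 ✓
C10: sp3 ✓
C1, C2, C3, C9, C10 → 5 sp3 carbons.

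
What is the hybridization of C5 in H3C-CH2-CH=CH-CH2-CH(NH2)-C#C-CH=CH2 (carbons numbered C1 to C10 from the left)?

C5: 4 σ bonds; 4 regions of electron density → sp3.

sp³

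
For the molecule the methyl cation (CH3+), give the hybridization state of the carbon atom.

sp2

Three σ bonds to H, empty p orbital → sp2, trigonal planar.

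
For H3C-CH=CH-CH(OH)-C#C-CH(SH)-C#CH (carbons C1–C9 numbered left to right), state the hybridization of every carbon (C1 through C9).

C1 sp3, C2 sp2, C3 sp2, C4 sp3, C5 sp, C6 sp, C7 sp3, C8 sp, C9 sp

C1 has 4 σ bonds: steric number 4 → sp3.
C2 (3 σ bonds, plus one π bond) has steric number 3: sp2.
C3 is sp2: 3 σ bonds, plus one π bond, 3 electron-density regions.
C4 has 4 σ bonds: steric number 4 → sp3.
C5: 2 σ bonds, plus two π bonds; 2 regions of electron density → sp.
C6 carries 2 σ bonds, plus two π bonds, giving a steric number of 2, so it is sp.
C7: 4 σ bonds — 4 electron domains, sp3.
C8 is sp: 2 σ bonds, plus two π bonds, 2 electron-density regions.
C9 (2 σ bonds, plus two π bonds) has steric number 2: sp.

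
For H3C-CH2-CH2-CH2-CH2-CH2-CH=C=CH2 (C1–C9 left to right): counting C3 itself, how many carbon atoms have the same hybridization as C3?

6

C3 is sp3 (only σ bonds).
C1: sp3 ✓
C2: sp3 ✓
C3: sp3 ✓
C4: sp3 ✓
C5: sp3 ✓
C6: sp3 ✓
C7: sp2
C8: sp
C9: sp2
6 carbons are sp3.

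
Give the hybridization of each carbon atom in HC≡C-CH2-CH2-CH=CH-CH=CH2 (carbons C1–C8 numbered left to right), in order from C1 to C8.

C1 is sp: 2 σ bonds, plus two π bonds, 2 electron-density regions.
C2 (2 σ bonds, plus two π bonds) has steric number 2: sp.
C3 carries 4 σ bonds, giving a steric number of 4, so it is sp3.
C4: 4 σ bonds; 4 regions of electron density → sp3.
C5 — 3 σ bonds, plus one π bond. Steric number 3, so sp2.
C6 — 3 σ bonds, plus one π bond. Steric number 3, so sp2.
C7: 3 σ bonds, plus one π bond — 3 electron domains, sp2.
C8: 3 σ bonds, plus one π bond; 3 regions of electron density → sp2.

C1 sp, C2 sp, C3 sp3, C4 sp3, C5 sp2, C6 sp2, C7 sp2, C8 sp2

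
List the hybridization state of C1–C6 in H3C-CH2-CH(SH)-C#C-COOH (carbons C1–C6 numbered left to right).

C1 is sp3: 4 σ bonds, 4 electron-density regions.
C2 is sp3: 4 σ bonds, 4 electron-density regions.
C3 has 4 σ bonds: steric number 4 → sp3.
C4 has 2 σ bonds, plus two π bonds: steric number 2 → sp.
C5: 2 σ bonds, plus two π bonds; 2 regions of electron density → sp.
C6 is sp2: 3 σ bonds, plus one π bond, 3 electron-density regions.

C1 sp3, C2 sp3, C3 sp3, C4 sp, C5 sp, C6 sp2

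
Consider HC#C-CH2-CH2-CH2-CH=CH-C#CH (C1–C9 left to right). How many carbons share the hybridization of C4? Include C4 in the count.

C4 is sp3 (only σ bonds).
C1: sp
C2: sp
C3: sp3 ✓
C4: sp3 ✓
C5: sp3 ✓
C6: sp2
C7: sp2
C8: sp
C9: sp
3 carbons are sp3.

3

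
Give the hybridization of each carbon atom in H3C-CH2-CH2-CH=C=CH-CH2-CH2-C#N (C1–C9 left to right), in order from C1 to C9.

C1 (4 σ bonds) has steric number 4: sp3.
C2 has 4 σ bonds: steric number 4 → sp3.
C3 — 4 σ bonds. Steric number 4, so sp3.
C4 — 3 σ bonds, plus one π bond. Steric number 3, so sp2.
C5 — 2 σ bonds, plus two π bonds. Steric number 2, so sp.
C6 (3 σ bonds, plus one π bond) has steric number 3: sp2.
C7: 4 σ bonds; 4 regions of electron density → sp3.
C8 (4 σ bonds) has steric number 4: sp3.
C9 — 2 σ bonds, plus two π bonds. Steric number 2, so sp.

C1 sp3, C2 sp3, C3 sp3, C4 sp2, C5 sp, C6 sp2, C7 sp3, C8 sp3, C9 sp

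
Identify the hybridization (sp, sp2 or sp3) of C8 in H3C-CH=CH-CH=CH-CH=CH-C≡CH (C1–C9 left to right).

C8 has 2 σ bonds, plus two π bonds: steric number 2 → sp.

sp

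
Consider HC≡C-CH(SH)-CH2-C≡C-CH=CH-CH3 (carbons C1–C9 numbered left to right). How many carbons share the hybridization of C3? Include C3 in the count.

3

C3 is sp3 (only σ bonds).
C1: sp
C2: sp
C3: sp3 ✓
C4: sp3 ✓
C5: sp
C6: sp
C7: sp2
C8: sp2
C9: sp3 ✓
3 carbons are sp3.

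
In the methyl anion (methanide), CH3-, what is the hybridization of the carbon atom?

Three σ bonds + one lone pair = steric number 4 → sp3, pyramidal.

sp^3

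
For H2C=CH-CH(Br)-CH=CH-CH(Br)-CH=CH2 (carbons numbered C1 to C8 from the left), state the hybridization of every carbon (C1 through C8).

C1 is sp2: 3 σ bonds, plus one π bond, 3 electron-density regions.
C2 (3 σ bonds, plus one π bond) has steric number 3: sp2.
C3 carries 4 σ bonds, giving a steric number of 4, so it is sp3.
C4: 3 σ bonds, plus one π bond; 3 regions of electron density → sp2.
C5: 3 σ bonds, plus one π bond — 3 electron domains, sp2.
C6 has 4 σ bonds: steric number 4 → sp3.
C7 (3 σ bonds, plus one π bond) has steric number 3: sp2.
C8: 3 σ bonds, plus one π bond; 3 regions of electron density → sp2.

C1 sp2, C2 sp2, C3 sp3, C4 sp2, C5 sp2, C6 sp3, C7 sp2, C8 sp2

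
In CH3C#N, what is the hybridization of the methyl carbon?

The methyl carbon is sp3: 4 σ bonds, 4 electron-density regions.

sp³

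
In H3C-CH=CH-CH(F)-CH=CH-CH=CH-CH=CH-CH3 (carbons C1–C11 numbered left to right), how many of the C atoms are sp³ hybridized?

3

C1: sp3 ✓
C2: sp2
C3: sp2
C4: sp3 ✓
C5: sp2
C6: sp2
C7: sp2
C8: sp2
C9: sp2
C10: sp2
C11: sp3 ✓
C1, C4, C11 → 3 sp3 carbons.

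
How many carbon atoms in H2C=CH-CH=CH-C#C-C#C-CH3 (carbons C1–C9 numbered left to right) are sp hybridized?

4

C1: sp2
C2: sp2
C3: sp2
C4: sp2
C5: sp ✓
C6: sp ✓
C7: sp ✓
C8: sp ✓
C9: sp3
C5, C6, C7, C8 → 4 sp carbons.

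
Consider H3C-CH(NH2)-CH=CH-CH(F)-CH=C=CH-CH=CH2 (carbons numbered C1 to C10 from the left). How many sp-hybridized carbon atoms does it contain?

C1: sp3
C2: sp3
C3: sp2
C4: sp2
C5: sp3
C6: sp2
C7: sp ✓
C8: sp2
C9: sp2
C10: sp2
C7 → 1 sp carbon.

1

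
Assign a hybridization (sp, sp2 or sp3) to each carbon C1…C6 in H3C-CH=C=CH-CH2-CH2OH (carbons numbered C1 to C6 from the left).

C1 sp3, C2 sp2, C3 sp, C4 sp2, C5 sp3, C6 sp3

C1 is sp3: 4 σ bonds, 4 electron-density regions.
C2: 3 σ bonds, plus one π bond; 3 regions of electron density → sp2.
C3 has 2 σ bonds, plus two π bonds: steric number 2 → sp.
C4 — 3 σ bonds, plus one π bond. Steric number 3, so sp2.
C5 — 4 σ bonds. Steric number 4, so sp3.
C6 is sp3: 4 σ bonds, 4 electron-density regions.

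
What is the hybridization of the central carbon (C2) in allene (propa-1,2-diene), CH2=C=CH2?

sp

Two σ bonds and two π bonds (one to each neighbour) → sp.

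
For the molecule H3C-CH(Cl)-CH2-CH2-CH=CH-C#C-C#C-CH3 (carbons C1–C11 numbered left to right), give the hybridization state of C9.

sp

C9 has 2 σ bonds, plus two π bonds: steric number 2 → sp.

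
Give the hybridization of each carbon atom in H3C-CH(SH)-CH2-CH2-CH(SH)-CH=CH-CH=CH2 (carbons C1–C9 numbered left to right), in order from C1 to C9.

C1: 4 σ bonds; 4 regions of electron density → sp3.
C2 carries 4 σ bonds, giving a steric number of 4, so it is sp3.
C3 is sp3: 4 σ bonds, 4 electron-density regions.
C4: 4 σ bonds — 4 electron domains, sp3.
C5 is sp3: 4 σ bonds, 4 electron-density regions.
C6 has 3 σ bonds, plus one π bond: steric number 3 → sp2.
C7 carries 3 σ bonds, plus one π bond, giving a steric number of 3, so it is sp2.
C8 (3 σ bonds, plus one π bond) has steric number 3: sp2.
C9 carries 3 σ bonds, plus one π bond, giving a steric number of 3, so it is sp2.

C1 sp3, C2 sp3, C3 sp3, C4 sp3, C5 sp3, C6 sp2, C7 sp2, C8 sp2, C9 sp2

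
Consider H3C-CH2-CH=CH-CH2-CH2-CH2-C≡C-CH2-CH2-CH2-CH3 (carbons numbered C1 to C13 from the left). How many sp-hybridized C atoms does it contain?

C1: sp3
C2: sp3
C3: sp2
C4: sp2
C5: sp3
C6: sp3
C7: sp3
C8: sp ✓
C9: sp ✓
C10: sp3
C11: sp3
C12: sp3
C13: sp3
C8, C9 → 2 sp carbons.

2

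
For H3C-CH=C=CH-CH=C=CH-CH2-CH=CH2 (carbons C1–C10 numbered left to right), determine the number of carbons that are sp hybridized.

C1: sp3
C2: sp2
C3: sp ✓
C4: sp2
C5: sp2
C6: sp ✓
C7: sp2
C8: sp3
C9: sp2
C10: sp2
C3, C6 → 2 sp carbons.

2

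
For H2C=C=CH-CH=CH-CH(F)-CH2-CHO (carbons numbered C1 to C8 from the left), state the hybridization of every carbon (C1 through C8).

C1 sp2, C2 sp, C3 sp2, C4 sp2, C5 sp2, C6 sp3, C7 sp3, C8 sp2

C1 — 3 σ bonds, plus one π bond. Steric number 3, so sp2.
C2: 2 σ bonds, plus two π bonds; 2 regions of electron density → sp.
C3 carries 3 σ bonds, plus one π bond, giving a steric number of 3, so it is sp2.
C4 carries 3 σ bonds, plus one π bond, giving a steric number of 3, so it is sp2.
C5 — 3 σ bonds, plus one π bond. Steric number 3, so sp2.
C6 — 4 σ bonds. Steric number 4, so sp3.
C7 carries 4 σ bonds, giving a steric number of 4, so it is sp3.
C8 (3 σ bonds, plus one π bond) has steric number 3: sp2.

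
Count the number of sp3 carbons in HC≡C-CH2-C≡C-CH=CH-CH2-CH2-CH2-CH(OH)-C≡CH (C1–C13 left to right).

C1: sp
C2: sp
C3: sp3 ✓
C4: sp
C5: sp
C6: sp2
C7: sp2
C8: sp3 ✓
C9: sp3 ✓
C10: sp3 ✓
C11: sp3 ✓
C12: sp
C13: sp
C3, C8, C9, C10, C11 → 5 sp3 carbons.

5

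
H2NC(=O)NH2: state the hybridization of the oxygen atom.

The oxygen atom carries 1 σ bond and 2 lone pairs, plus one π bond, giving a steric number of 3, so it is sp2.

sp^2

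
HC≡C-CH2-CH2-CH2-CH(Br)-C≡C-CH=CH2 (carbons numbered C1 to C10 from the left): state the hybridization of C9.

sp2

C9 carries 3 σ bonds, plus one π bond, giving a steric number of 3, so it is sp2.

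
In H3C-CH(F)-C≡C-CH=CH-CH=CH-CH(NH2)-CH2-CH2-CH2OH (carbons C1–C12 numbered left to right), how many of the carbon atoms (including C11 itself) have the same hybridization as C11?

6

C11 is sp3 (only σ bonds).
C1: sp3 ✓
C2: sp3 ✓
C3: sp
C4: sp
C5: sp2
C6: sp2
C7: sp2
C8: sp2
C9: sp3 ✓
C10: sp3 ✓
C11: sp3 ✓
C12: sp3 ✓
6 carbons are sp3.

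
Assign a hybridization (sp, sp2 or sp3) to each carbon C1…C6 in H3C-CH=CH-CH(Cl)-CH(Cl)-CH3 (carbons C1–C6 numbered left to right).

C1 (4 σ bonds) has steric number 4: sp3.
C2: 3 σ bonds, plus one π bond; 3 regions of electron density → sp2.
C3 carries 3 σ bonds, plus one π bond, giving a steric number of 3, so it is sp2.
C4 (4 σ bonds) has steric number 4: sp3.
C5 has 4 σ bonds: steric number 4 → sp3.
C6 has 4 σ bonds: steric number 4 → sp3.

C1 sp3, C2 sp2, C3 sp2, C4 sp3, C5 sp3, C6 sp3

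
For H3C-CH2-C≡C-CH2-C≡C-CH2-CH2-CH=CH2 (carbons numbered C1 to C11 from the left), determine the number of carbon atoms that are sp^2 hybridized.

2

C1: sp3
C2: sp3
C3: sp
C4: sp
C5: sp3
C6: sp
C7: sp
C8: sp3
C9: sp3
C10: sp2 ✓
C11: sp2 ✓
C10, C11 → 2 sp2 carbons.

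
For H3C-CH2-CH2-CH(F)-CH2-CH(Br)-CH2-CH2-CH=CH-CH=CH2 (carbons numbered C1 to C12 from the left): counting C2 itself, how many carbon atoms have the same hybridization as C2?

8

C2 is sp3 (only σ bonds).
C1: sp3 ✓
C2: sp3 ✓
C3: sp3 ✓
C4: sp3 ✓
C5: sp3 ✓
C6: sp3 ✓
C7: sp3 ✓
C8: sp3 ✓
C9: sp2
C10: sp2
C11: sp2
C12: sp2
8 carbons are sp3.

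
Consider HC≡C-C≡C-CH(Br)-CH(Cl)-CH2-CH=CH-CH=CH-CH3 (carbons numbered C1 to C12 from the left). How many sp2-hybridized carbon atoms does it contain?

4

C1: sp
C2: sp
C3: sp
C4: sp
C5: sp3
C6: sp3
C7: sp3
C8: sp2 ✓
C9: sp2 ✓
C10: sp2 ✓
C11: sp2 ✓
C12: sp3
C8, C9, C10, C11 → 4 sp2 carbons.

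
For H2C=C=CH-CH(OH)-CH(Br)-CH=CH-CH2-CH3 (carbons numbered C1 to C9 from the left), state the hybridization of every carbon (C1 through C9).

C1: 3 σ bonds, plus one π bond — 3 electron domains, sp2.
C2 — 2 σ bonds, plus two π bonds. Steric number 2, so sp.
C3 has 3 σ bonds, plus one π bond: steric number 3 → sp2.
C4 carries 4 σ bonds, giving a steric number of 4, so it is sp3.
C5 is sp3: 4 σ bonds, 4 electron-density regions.
C6: 3 σ bonds, plus one π bond; 3 regions of electron density → sp2.
C7 — 3 σ bonds, plus one π bond. Steric number 3, so sp2.
C8 has 4 σ bonds: steric number 4 → sp3.
C9: 4 σ bonds — 4 electron domains, sp3.

C1 sp2, C2 sp, C3 sp2, C4 sp3, C5 sp3, C6 sp2, C7 sp2, C8 sp3, C9 sp3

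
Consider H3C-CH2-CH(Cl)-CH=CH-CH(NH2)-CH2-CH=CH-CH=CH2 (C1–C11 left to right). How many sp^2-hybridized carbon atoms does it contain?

6

C1: sp3
C2: sp3
C3: sp3
C4: sp2 ✓
C5: sp2 ✓
C6: sp3
C7: sp3
C8: sp2 ✓
C9: sp2 ✓
C10: sp2 ✓
C11: sp2 ✓
C4, C5, C8, C9, C10, C11 → 6 sp2 carbons.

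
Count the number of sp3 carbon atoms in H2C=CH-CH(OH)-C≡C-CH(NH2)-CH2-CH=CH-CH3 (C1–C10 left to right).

4

C1: sp2
C2: sp2
C3: sp3 ✓
C4: sp
C5: sp
C6: sp3 ✓
C7: sp3 ✓
C8: sp2
C9: sp2
C10: sp3 ✓
C3, C6, C7, C10 → 4 sp3 carbons.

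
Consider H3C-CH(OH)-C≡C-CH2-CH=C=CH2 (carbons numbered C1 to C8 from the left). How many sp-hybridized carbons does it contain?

3

C1: sp3
C2: sp3
C3: sp ✓
C4: sp ✓
C5: sp3
C6: sp2
C7: sp ✓
C8: sp2
C3, C4, C7 → 3 sp carbons.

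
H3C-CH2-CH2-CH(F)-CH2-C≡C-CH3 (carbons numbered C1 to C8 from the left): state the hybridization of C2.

C2: 4 σ bonds; 4 regions of electron density → sp3.

sp^3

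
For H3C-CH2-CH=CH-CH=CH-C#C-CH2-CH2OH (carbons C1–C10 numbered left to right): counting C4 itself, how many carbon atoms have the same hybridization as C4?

4

C4 is sp2 (one π bond).
C1: sp3
C2: sp3
C3: sp2 ✓
C4: sp2 ✓
C5: sp2 ✓
C6: sp2 ✓
C7: sp
C8: sp
C9: sp3
C10: sp3
4 carbons are sp2.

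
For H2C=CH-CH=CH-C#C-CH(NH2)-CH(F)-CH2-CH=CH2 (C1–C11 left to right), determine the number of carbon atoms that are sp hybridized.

2

C1: sp2
C2: sp2
C3: sp2
C4: sp2
C5: sp ✓
C6: sp ✓
C7: sp3
C8: sp3
C9: sp3
C10: sp2
C11: sp2
C5, C6 → 2 sp carbons.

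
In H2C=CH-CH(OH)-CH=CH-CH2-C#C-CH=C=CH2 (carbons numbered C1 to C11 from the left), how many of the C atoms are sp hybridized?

C1: sp2
C2: sp2
C3: sp3
C4: sp2
C5: sp2
C6: sp3
C7: sp ✓
C8: sp ✓
C9: sp2
C10: sp ✓
C11: sp2
C7, C8, C10 → 3 sp carbons.

3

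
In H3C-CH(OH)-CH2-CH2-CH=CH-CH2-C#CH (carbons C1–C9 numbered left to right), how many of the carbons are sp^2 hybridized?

2

C1: sp3
C2: sp3
C3: sp3
C4: sp3
C5: sp2 ✓
C6: sp2 ✓
C7: sp3
C8: sp
C9: sp
C5, C6 → 2 sp2 carbons.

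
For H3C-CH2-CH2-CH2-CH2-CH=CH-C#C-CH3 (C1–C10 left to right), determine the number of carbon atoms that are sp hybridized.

C1: sp3
C2: sp3
C3: sp3
C4: sp3
C5: sp3
C6: sp2
C7: sp2
C8: sp ✓
C9: sp ✓
C10: sp3
C8, C9 → 2 sp carbons.

2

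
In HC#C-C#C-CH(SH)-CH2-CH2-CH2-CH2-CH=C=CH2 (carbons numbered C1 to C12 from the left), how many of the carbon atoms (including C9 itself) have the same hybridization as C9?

5

C9 is sp3 (only σ bonds).
C1: sp
C2: sp
C3: sp
C4: sp
C5: sp3 ✓
C6: sp3 ✓
C7: sp3 ✓
C8: sp3 ✓
C9: sp3 ✓
C10: sp2
C11: sp
C12: sp2
5 carbons are sp3.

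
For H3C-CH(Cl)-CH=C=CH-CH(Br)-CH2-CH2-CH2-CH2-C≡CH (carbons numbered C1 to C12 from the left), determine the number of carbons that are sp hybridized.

C1: sp3
C2: sp3
C3: sp2
C4: sp ✓
C5: sp2
C6: sp3
C7: sp3
C8: sp3
C9: sp3
C10: sp3
C11: sp ✓
C12: sp ✓
C4, C11, C12 → 3 sp carbons.

3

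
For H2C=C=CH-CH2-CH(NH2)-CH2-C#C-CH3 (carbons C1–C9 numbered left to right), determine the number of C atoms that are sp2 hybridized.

C1: sp2 ✓
C2: sp
C3: sp2 ✓
C4: sp3
C5: sp3
C6: sp3
C7: sp
C8: sp
C9: sp3
C1, C3 → 2 sp2 carbons.

2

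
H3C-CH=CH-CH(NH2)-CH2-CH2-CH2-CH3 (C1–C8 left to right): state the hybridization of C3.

C3 (3 σ bonds, plus one π bond) has steric number 3: sp2.

sp²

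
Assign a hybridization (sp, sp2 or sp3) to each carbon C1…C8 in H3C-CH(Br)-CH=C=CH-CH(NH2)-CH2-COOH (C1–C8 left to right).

C1 (4 σ bonds) has steric number 4: sp3.
C2 has 4 σ bonds: steric number 4 → sp3.
C3 carries 3 σ bonds, plus one π bond, giving a steric number of 3, so it is sp2.
C4 is sp: 2 σ bonds, plus two π bonds, 2 electron-density regions.
C5 has 3 σ bonds, plus one π bond: steric number 3 → sp2.
C6: 4 σ bonds; 4 regions of electron density → sp3.
C7 is sp3: 4 σ bonds, 4 electron-density regions.
C8 is sp2: 3 σ bonds, plus one π bond, 3 electron-density regions.

C1 sp3, C2 sp3, C3 sp2, C4 sp, C5 sp2, C6 sp3, C7 sp3, C8 sp2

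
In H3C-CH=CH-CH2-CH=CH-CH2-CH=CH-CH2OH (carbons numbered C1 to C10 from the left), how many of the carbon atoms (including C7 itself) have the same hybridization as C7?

4

C7 is sp3 (only σ bonds).
C1: sp3 ✓
C2: sp2
C3: sp2
C4: sp3 ✓
C5: sp2
C6: sp2
C7: sp3 ✓
C8: sp2
C9: sp2
C10: sp3 ✓
4 carbons are sp3.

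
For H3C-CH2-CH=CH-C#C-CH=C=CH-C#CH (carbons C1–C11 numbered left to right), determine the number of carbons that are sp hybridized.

5

C1: sp3
C2: sp3
C3: sp2
C4: sp2
C5: sp ✓
C6: sp ✓
C7: sp2
C8: sp ✓
C9: sp2
C10: sp ✓
C11: sp ✓
C5, C6, C8, C10, C11 → 5 sp carbons.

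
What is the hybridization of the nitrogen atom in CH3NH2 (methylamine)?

Three σ bonds + one lone pair = steric number 4 → sp3.

sp3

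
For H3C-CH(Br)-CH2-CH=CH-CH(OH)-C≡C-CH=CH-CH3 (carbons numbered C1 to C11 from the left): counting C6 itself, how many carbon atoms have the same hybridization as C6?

C6 is sp3 (only σ bonds).
C1: sp3 ✓
C2: sp3 ✓
C3: sp3 ✓
C4: sp2
C5: sp2
C6: sp3 ✓
C7: sp
C8: sp
C9: sp2
C10: sp2
C11: sp3 ✓
5 carbons are sp3.

5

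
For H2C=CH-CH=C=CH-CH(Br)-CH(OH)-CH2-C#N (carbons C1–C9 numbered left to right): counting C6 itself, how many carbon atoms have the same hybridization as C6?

3

C6 is sp3 (only σ bonds).
C1: sp2
C2: sp2
C3: sp2
C4: sp
C5: sp2
C6: sp3 ✓
C7: sp3 ✓
C8: sp3 ✓
C9: sp
3 carbons are sp3.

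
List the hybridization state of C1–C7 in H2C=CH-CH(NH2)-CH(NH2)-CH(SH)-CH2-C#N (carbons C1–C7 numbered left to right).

C1 (3 σ bonds, plus one π bond) has steric number 3: sp2.
C2: 3 σ bonds, plus one π bond; 3 regions of electron density → sp2.
C3 has 4 σ bonds: steric number 4 → sp3.
C4 has 4 σ bonds: steric number 4 → sp3.
C5 is sp3: 4 σ bonds, 4 electron-density regions.
C6 carries 4 σ bonds, giving a steric number of 4, so it is sp3.
C7: 2 σ bonds, plus two π bonds; 2 regions of electron density → sp.

C1 sp2, C2 sp2, C3 sp3, C4 sp3, C5 sp3, C6 sp3, C7 sp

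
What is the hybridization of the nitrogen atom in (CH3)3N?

The nitrogen atom carries 3 σ bonds and 1 lone pair, giving a steric number of 4, so it is sp3.

sp³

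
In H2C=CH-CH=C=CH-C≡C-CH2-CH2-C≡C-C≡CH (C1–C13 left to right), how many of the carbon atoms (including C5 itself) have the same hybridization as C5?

C5 is sp2 (one π bond).
C1: sp2 ✓
C2: sp2 ✓
C3: sp2 ✓
C4: sp
C5: sp2 ✓
C6: sp
C7: sp
C8: sp3
C9: sp3
C10: sp
C11: sp
C12: sp
C13: sp
4 carbons are sp2.

4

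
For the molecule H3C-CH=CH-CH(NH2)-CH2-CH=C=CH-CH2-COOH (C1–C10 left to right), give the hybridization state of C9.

sp3

C9 carries 4 σ bonds, giving a steric number of 4, so it is sp3.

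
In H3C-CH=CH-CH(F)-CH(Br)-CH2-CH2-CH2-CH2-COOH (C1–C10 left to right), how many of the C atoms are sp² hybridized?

3

C1: sp3
C2: sp2 ✓
C3: sp2 ✓
C4: sp3
C5: sp3
C6: sp3
C7: sp3
C8: sp3
C9: sp3
C10: sp2 ✓
C2, C3, C10 → 3 sp2 carbons.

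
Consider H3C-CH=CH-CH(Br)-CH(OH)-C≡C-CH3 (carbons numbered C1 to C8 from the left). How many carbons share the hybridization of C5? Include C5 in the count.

4

C5 is sp3 (only σ bonds).
C1: sp3 ✓
C2: sp2
C3: sp2
C4: sp3 ✓
C5: sp3 ✓
C6: sp
C7: sp
C8: sp3 ✓
4 carbons are sp3.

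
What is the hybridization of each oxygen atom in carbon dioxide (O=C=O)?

One σ bond + two lone pairs = steric number 3 → sp2.

sp^2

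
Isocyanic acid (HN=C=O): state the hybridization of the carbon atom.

sp

The carbon atom: 2 σ bonds, plus two π bonds — 2 electron domains, sp.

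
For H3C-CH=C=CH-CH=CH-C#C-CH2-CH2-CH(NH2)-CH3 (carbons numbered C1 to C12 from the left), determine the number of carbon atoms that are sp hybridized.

3

C1: sp3
C2: sp2
C3: sp ✓
C4: sp2
C5: sp2
C6: sp2
C7: sp ✓
C8: sp ✓
C9: sp3
C10: sp3
C11: sp3
C12: sp3
C3, C7, C8 → 3 sp carbons.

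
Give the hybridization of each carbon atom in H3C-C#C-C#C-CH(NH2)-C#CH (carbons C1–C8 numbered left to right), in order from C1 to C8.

C1 sp3, C2 sp, C3 sp, C4 sp, C5 sp, C6 sp3, C7 sp, C8 sp

C1 — 4 σ bonds. Steric number 4, so sp3.
C2 carries 2 σ bonds, plus two π bonds, giving a steric number of 2, so it is sp.
C3: 2 σ bonds, plus two π bonds; 2 regions of electron density → sp.
C4 — 2 σ bonds, plus two π bonds. Steric number 2, so sp.
C5 has 2 σ bonds, plus two π bonds: steric number 2 → sp.
C6 carries 4 σ bonds, giving a steric number of 4, so it is sp3.
C7 is sp: 2 σ bonds, plus two π bonds, 2 electron-density regions.
C8: 2 σ bonds, plus two π bonds — 2 electron domains, sp.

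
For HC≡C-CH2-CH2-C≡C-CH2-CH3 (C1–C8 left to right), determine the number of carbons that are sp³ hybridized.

C1: sp
C2: sp
C3: sp3 ✓
C4: sp3 ✓
C5: sp
C6: sp
C7: sp3 ✓
C8: sp3 ✓
C3, C4, C7, C8 → 4 sp3 carbons.

4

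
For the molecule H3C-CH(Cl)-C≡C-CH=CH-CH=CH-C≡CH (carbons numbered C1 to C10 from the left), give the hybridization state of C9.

sp

C9: 2 σ bonds, plus two π bonds — 2 electron domains, sp.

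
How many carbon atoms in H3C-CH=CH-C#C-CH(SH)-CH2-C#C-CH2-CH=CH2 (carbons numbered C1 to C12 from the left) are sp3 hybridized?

C1: sp3 ✓
C2: sp2
C3: sp2
C4: sp
C5: sp
C6: sp3 ✓
C7: sp3 ✓
C8: sp
C9: sp
C10: sp3 ✓
C11: sp2
C12: sp2
C1, C6, C7, C10 → 4 sp3 carbons.

4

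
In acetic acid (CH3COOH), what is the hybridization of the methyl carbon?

The methyl carbon — 4 σ bonds. Steric number 4, so sp3.

sp³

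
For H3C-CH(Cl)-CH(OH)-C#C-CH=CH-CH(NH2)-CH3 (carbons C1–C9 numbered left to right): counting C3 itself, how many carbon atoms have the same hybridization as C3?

5

C3 is sp3 (only σ bonds).
C1: sp3 ✓
C2: sp3 ✓
C3: sp3 ✓
C4: sp
C5: sp
C6: sp2
C7: sp2
C8: sp3 ✓
C9: sp3 ✓
5 carbons are sp3.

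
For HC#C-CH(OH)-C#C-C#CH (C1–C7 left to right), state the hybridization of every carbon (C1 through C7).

C1 sp, C2 sp, C3 sp3, C4 sp, C5 sp, C6 sp, C7 sp

C1 is sp: 2 σ bonds, plus two π bonds, 2 electron-density regions.
C2 (2 σ bonds, plus two π bonds) has steric number 2: sp.
C3: 4 σ bonds — 4 electron domains, sp3.
C4 (2 σ bonds, plus two π bonds) has steric number 2: sp.
C5 carries 2 σ bonds, plus two π bonds, giving a steric number of 2, so it is sp.
C6 (2 σ bonds, plus two π bonds) has steric number 2: sp.
C7 is sp: 2 σ bonds, plus two π bonds, 2 electron-density regions.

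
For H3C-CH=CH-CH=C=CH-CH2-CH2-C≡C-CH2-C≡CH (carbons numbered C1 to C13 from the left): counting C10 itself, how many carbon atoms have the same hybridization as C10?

C10 is sp (two π bonds).
C1: sp3
C2: sp2
C3: sp2
C4: sp2
C5: sp ✓
C6: sp2
C7: sp3
C8: sp3
C9: sp ✓
C10: sp ✓
C11: sp3
C12: sp ✓
C13: sp ✓
5 carbons are sp.

5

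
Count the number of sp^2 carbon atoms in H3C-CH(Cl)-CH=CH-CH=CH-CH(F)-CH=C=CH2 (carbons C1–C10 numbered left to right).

6

C1: sp3
C2: sp3
C3: sp2 ✓
C4: sp2 ✓
C5: sp2 ✓
C6: sp2 ✓
C7: sp3
C8: sp2 ✓
C9: sp
C10: sp2 ✓
C3, C4, C5, C6, C8, C10 → 6 sp2 carbons.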